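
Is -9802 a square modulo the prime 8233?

no

(-9802/8233)
  = (6664/8233)    [-9802 ≡ 6664 mod 8233]
  = (833/8233)    [8233 ≡ 1 mod 8 ⇒ (2/8233)^3 = +1]
  = (8233/833)    [QR: 833 ≡ 1 mod 4, sign kept]
  = (736/833)    [8233 ≡ 736 mod 833]
  = (23/833)    [833 ≡ 1 mod 8 ⇒ (2/833)^5 = +1]
  = (833/23)    [QR: 833 ≡ 1 mod 4, sign kept]
  = (5/23)    [833 ≡ 5 mod 23]
  = (23/5)    [QR: 5 ≡ 1 mod 4, sign kept]
  = (3/5)    [23 ≡ 3 mod 5]
  = (5/3)    [QR: 5 ≡ 1 mod 4, sign kept]
  = (2/3)    [5 ≡ 2 mod 3]
  = -(1/3)    [3 ≡ 3 mod 8 ⇒ (2/3) = -1]
  = -1    [(1/3) = 1]
The Legendre symbol is -1, so x^2 ≡ -9802 (mod 8233) has no solution.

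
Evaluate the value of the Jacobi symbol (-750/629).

1

(-750/629)
  = (508/629)    [-750 ≡ 508 mod 629]
  = (127/629)    [629 ≡ 5 mod 8 ⇒ (2/629)^2 = +1]
  = (629/127)    [QR: 629 ≡ 1 mod 4, sign kept]
  = (121/127)    [629 ≡ 121 mod 127]
  = (127/121)    [QR: 121 ≡ 1 mod 4, sign kept]
  = (6/121)    [127 ≡ 6 mod 121]
  = (3/121)    [121 ≡ 1 mod 8 ⇒ (2/121) = +1]
  = (121/3)    [QR: 121 ≡ 1 mod 4, sign kept]
  = (1/3)    [121 ≡ 1 mod 3]
  = 1    [(1/3) = 1]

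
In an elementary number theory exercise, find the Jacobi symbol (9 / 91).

9 ≡ 1 (mod 4), so quadratic reciprocity gives (9 / 91) = (91 / 9). Reduce: 91 ≡ 1 (mod 9). Now have (1 / 9).
(1 / 9) = 1. Collecting the sign factors: 1.

1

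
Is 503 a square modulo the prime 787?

Both 503 ≡ 3 and 787 ≡ 3 (mod 4), so reciprocity gives (503/787) = -(787/503). Reduce: 787 ≡ 284 (mod 503). Now have -(284/503).
Factor out 2: 284 = 2^2·71. Since 503 ≡ 7 (mod 8), (2/503) = +1, and (2/503)^2 = +1. Now have -(71/503).
Both 71 ≡ 3 and 503 ≡ 3 (mod 4), so reciprocity gives (71/503) = -(503/71). Reduce: 503 ≡ 6 (mod 71). Now have (6/71).
Factor out 2: 6 = 2·3. Since 71 ≡ 7 (mod 8), (2/71) = +1. Now have (3/71).
Both 3 ≡ 3 and 71 ≡ 3 (mod 4), so reciprocity gives (3/71) = -(71/3). Reduce: 71 ≡ 2 (mod 3). Now have -(2/3).
Factor out 2: 2 = 2. Since 3 ≡ 3 (mod 8), (2/3) = -1. Now have (1/3).
(1/3) = 1. Collecting the sign factors: 1.
The Legendre symbol is 1, so x^2 ≡ 503 (mod 787) has solution.

yes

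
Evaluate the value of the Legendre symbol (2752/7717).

Factor out 2: 2752 = 2^6·43. Since 7717 ≡ 5 (mod 8), (2/7717) = -1, and (2/7717)^6 = +1. Now have (43/7717).
7717 ≡ 1 (mod 4), so quadratic reciprocity gives (43/7717) = (7717/43). Reduce: 7717 ≡ 20 (mod 43). Now have (20/43).
Factor out 2: 20 = 2^2·5. Since 43 ≡ 3 (mod 8), (2/43) = -1, and (2/43)^2 = +1. Now have (5/43).
5 ≡ 1 (mod 4), so quadratic reciprocity gives (5/43) = (43/5). Reduce: 43 ≡ 3 (mod 5). Now have (3/5).
5 ≡ 1 (mod 4), so quadratic reciprocity gives (3/5) = (5/3). Reduce: 5 ≡ 2 (mod 3). Now have (2/3).
Factor out 2: 2 = 2. Since 3 ≡ 3 (mod 8), (2/3) = -1. Now have -(1/3).
(1/3) = 1. Collecting the sign factors: -1.

-1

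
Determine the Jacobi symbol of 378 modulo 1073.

-1

Factor out 2: 378 = 2·189. Since 1073 ≡ 1 (mod 8), (2/1073) = +1. Now have (189/1073).
189 ≡ 1 (mod 4), so quadratic reciprocity gives (189/1073) = (1073/189). Reduce: 1073 ≡ 128 (mod 189). Now have (128/189).
Factor out 2: 128 = 2^7. Since 189 ≡ 5 (mod 8), (2/189) = -1, and (2/189)^7 = -1. Now have -(1/189).
(1/189) = 1. Collecting the sign factors: -1.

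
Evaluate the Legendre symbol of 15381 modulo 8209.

(15381|8209)
  = (7172|8209)    [15381 ≡ 7172 mod 8209]
  = (1793|8209)    [8209 ≡ 1 mod 8 ⇒ (2|8209)^2 = +1]
  = (8209|1793)    [QR: 1793 ≡ 1 mod 4, sign kept]
  = (1037|1793)    [8209 ≡ 1037 mod 1793]
  = (1793|1037)    [QR: 1037 ≡ 1 mod 4, sign kept]
  = (756|1037)    [1793 ≡ 756 mod 1037]
  = (189|1037)    [1037 ≡ 5 mod 8 ⇒ (2|1037)^2 = +1]
  = (1037|189)    [QR: 189 ≡ 1 mod 4, sign kept]
  = (92|189)    [1037 ≡ 92 mod 189]
  = (23|189)    [189 ≡ 5 mod 8 ⇒ (2|189)^2 = +1]
  = (189|23)    [QR: 189 ≡ 1 mod 4, sign kept]
  = (5|23)    [189 ≡ 5 mod 23]
  = (23|5)    [QR: 5 ≡ 1 mod 4, sign kept]
  = (3|5)    [23 ≡ 3 mod 5]
  = (5|3)    [QR: 5 ≡ 1 mod 4, sign kept]
  = (2|3)    [5 ≡ 2 mod 3]
  = -(1|3)    [3 ≡ 3 mod 8 ⇒ (2|3) = -1]
  = -1    [(1|3) = 1]

-1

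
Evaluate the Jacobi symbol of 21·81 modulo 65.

By multiplicativity, (21·81 / 65) = (21 / 65)·(81 / 65).
First factor (21 / 65):
(21 / 65)
  = (65 / 21)    [QR: 21 ≡ 1 mod 4, sign kept]
  = (2 / 21)    [65 ≡ 2 mod 21]
  = -(1 / 21)    [21 ≡ 5 mod 8 ⇒ (2 / 21) = -1]
  = -1    [(1 / 21) = 1]
Second factor (81 / 65):
(81 / 65)
  = (16 / 65)    [81 ≡ 16 mod 65]
  = (1 / 65)    [65 ≡ 1 mod 8 ⇒ (2 / 65)^4 = +1]
  = 1    [(1 / 65) = 1]
Product: (-1)·(1) = -1.

-1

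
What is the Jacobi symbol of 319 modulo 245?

(319/245)
  = (74/245)    [319 ≡ 74 mod 245]
  = -(37/245)    [245 ≡ 5 mod 8 ⇒ (2/245) = -1]
  = -(245/37)    [QR: 37 ≡ 1 mod 4, sign kept]
  = -(23/37)    [245 ≡ 23 mod 37]
  = -(37/23)    [QR: 37 ≡ 1 mod 4, sign kept]
  = -(14/23)    [37 ≡ 14 mod 23]
  = -(7/23)    [23 ≡ 7 mod 8 ⇒ (2/23) = +1]
  = (23/7)    [QR: both ≡ 3 mod 4, sign flips]
  = (2/7)    [23 ≡ 2 mod 7]
  = (1/7)    [7 ≡ 7 mod 8 ⇒ (2/7) = +1]
  = 1    [(1/7) = 1]

1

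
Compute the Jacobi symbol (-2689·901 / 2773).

By multiplicativity, (-2689·901 / 2773) = (-2689 / 2773)·(901 / 2773).
First factor (-2689 / 2773):
Reduce the numerator: -2689 ≡ 84 (mod 2773), so (-2689 / 2773) = (84 / 2773).
Factor out 2: 84 = 2^2·21. Since 2773 ≡ 5 (mod 8), (2 / 2773) = -1, and (2 / 2773)^2 = +1. Now have (21 / 2773).
21 ≡ 1 (mod 4), so quadratic reciprocity gives (21 / 2773) = (2773 / 21). Reduce: 2773 ≡ 1 (mod 21). Now have (1 / 21).
(1 / 21) = 1. Collecting the sign factors: 1.
Second factor (901 / 2773):
901 ≡ 1 (mod 4), so quadratic reciprocity gives (901 / 2773) = (2773 / 901). Reduce: 2773 ≡ 70 (mod 901). Now have (70 / 901).
Factor out 2: 70 = 2·35. Since 901 ≡ 5 (mod 8), (2 / 901) = -1. Now have -(35 / 901).
901 ≡ 1 (mod 4), so quadratic reciprocity gives (35 / 901) = (901 / 35). Reduce: 901 ≡ 26 (mod 35). Now have -(26 / 35).
Factor out 2: 26 = 2·13. Since 35 ≡ 3 (mod 8), (2 / 35) = -1. Now have (13 / 35).
13 ≡ 1 (mod 4), so quadratic reciprocity gives (13 / 35) = (35 / 13). Reduce: 35 ≡ 9 (mod 13). Now have (9 / 13).
9 ≡ 1 (mod 4), so quadratic reciprocity gives (9 / 13) = (13 / 9). Reduce: 13 ≡ 4 (mod 9). Now have (4 / 9).
Factor out 2: 4 = 2^2. Since 9 ≡ 1 (mod 8), (2 / 9) = +1, and (2 / 9)^2 = +1. Now have (1 / 9).
(1 / 9) = 1. Collecting the sign factors: 1.
Product: (1)·(1) = 1.

1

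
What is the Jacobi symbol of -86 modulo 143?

1

Reduce the numerator: -86 ≡ 57 (mod 143), so (-86/143) = (57/143).
57 ≡ 1 (mod 4), so quadratic reciprocity gives (57/143) = (143/57). Reduce: 143 ≡ 29 (mod 57). Now have (29/57).
29 ≡ 1 (mod 4), so quadratic reciprocity gives (29/57) = (57/29). Reduce: 57 ≡ 28 (mod 29). Now have (28/29).
Factor out 2: 28 = 2^2·7. Since 29 ≡ 5 (mod 8), (2/29) = -1, and (2/29)^2 = +1. Now have (7/29).
29 ≡ 1 (mod 4), so quadratic reciprocity gives (7/29) = (29/7). Reduce: 29 ≡ 1 (mod 7). Now have (1/7).
(1/7) = 1. Collecting the sign factors: 1.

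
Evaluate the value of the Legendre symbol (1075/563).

(1075/563)
  = (512/563)    [1075 ≡ 512 mod 563]
  = -(1/563)    [563 ≡ 3 mod 8 ⇒ (2/563)^9 = -1]
  = -1    [(1/563) = 1]

-1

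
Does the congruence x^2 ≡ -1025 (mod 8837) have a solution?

(-1025|8837)
  = (1025|8837)    [8837 ≡ 1 mod 4 ⇒ (-1|8837) = +1]
  = (8837|1025)    [QR: 1025 ≡ 1 mod 4, sign kept]
  = (637|1025)    [8837 ≡ 637 mod 1025]
  = (1025|637)    [QR: 637 ≡ 1 mod 4, sign kept]
  = (388|637)    [1025 ≡ 388 mod 637]
  = (97|637)    [637 ≡ 5 mod 8 ⇒ (2|637)^2 = +1]
  = (637|97)    [QR: 97 ≡ 1 mod 4, sign kept]
  = (55|97)    [637 ≡ 55 mod 97]
  = (97|55)    [QR: 97 ≡ 1 mod 4, sign kept]
  = (42|55)    [97 ≡ 42 mod 55]
  = (21|55)    [55 ≡ 7 mod 8 ⇒ (2|55) = +1]
  = (55|21)    [QR: 21 ≡ 1 mod 4, sign kept]
  = (13|21)    [55 ≡ 13 mod 21]
  = (21|13)    [QR: 13 ≡ 1 mod 4, sign kept]
  = (8|13)    [21 ≡ 8 mod 13]
  = -(1|13)    [13 ≡ 5 mod 8 ⇒ (2|13)^3 = -1]
  = -1    [(1|13) = 1]
The Legendre symbol is -1, so x^2 ≡ -1025 (mod 8837) has no solution.

no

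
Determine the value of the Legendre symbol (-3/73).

(-3/73)
  = (3/73)    [73 ≡ 1 mod 4 ⇒ (-1/73) = +1]
  = (73/3)    [QR: 73 ≡ 1 mod 4, sign kept]
  = (1/3)    [73 ≡ 1 mod 3]
  = 1    [(1/3) = 1]

1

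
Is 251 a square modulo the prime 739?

(251/739)
  = -(739/251)    [QR: both ≡ 3 mod 4, sign flips]
  = -(237/251)    [739 ≡ 237 mod 251]
  = -(251/237)    [QR: 237 ≡ 1 mod 4, sign kept]
  = -(14/237)    [251 ≡ 14 mod 237]
  = (7/237)    [237 ≡ 5 mod 8 ⇒ (2/237) = -1]
  = (237/7)    [QR: 237 ≡ 1 mod 4, sign kept]
  = (6/7)    [237 ≡ 6 mod 7]
  = (3/7)    [7 ≡ 7 mod 8 ⇒ (2/7) = +1]
  = -(7/3)    [QR: both ≡ 3 mod 4, sign flips]
  = -(1/3)    [7 ≡ 1 mod 3]
  = -1    [(1/3) = 1]
The Legendre symbol is -1, so x^2 ≡ 251 (mod 739) has no solution.

no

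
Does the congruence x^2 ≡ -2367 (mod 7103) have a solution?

(-2367/7103)
  = (4736/7103)    [-2367 ≡ 4736 mod 7103]
  = (37/7103)    [7103 ≡ 7 mod 8 ⇒ (2/7103)^7 = +1]
  = (7103/37)    [QR: 37 ≡ 1 mod 4, sign kept]
  = (36/37)    [7103 ≡ 36 mod 37]
  = (9/37)    [37 ≡ 5 mod 8 ⇒ (2/37)^2 = +1]
  = (37/9)    [QR: 9 ≡ 1 mod 4, sign kept]
  = (1/9)    [37 ≡ 1 mod 9]
  = 1    [(1/9) = 1]
(-2367/7103) = 1, and 7103 is prime, so -2367 is a quadratic residue mod 7103.

yes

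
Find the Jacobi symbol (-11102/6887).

(-11102/6887)
  = (2672/6887)    [-11102 ≡ 2672 mod 6887]
  = (167/6887)    [6887 ≡ 7 mod 8 ⇒ (2/6887)^4 = +1]
  = -(6887/167)    [QR: both ≡ 3 mod 4, sign flips]
  = -(40/167)    [6887 ≡ 40 mod 167]
  = -(5/167)    [167 ≡ 7 mod 8 ⇒ (2/167)^3 = +1]
  = -(167/5)    [QR: 5 ≡ 1 mod 4, sign kept]
  = -(2/5)    [167 ≡ 2 mod 5]
  = (1/5)    [5 ≡ 5 mod 8 ⇒ (2/5) = -1]
  = 1    [(1/5) = 1]

1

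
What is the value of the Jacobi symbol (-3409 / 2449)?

1

(-3409 / 2449)
  = (1489 / 2449)    [-3409 ≡ 1489 mod 2449]
  = (2449 / 1489)    [QR: 1489 ≡ 1 mod 4, sign kept]
  = (960 / 1489)    [2449 ≡ 960 mod 1489]
  = (15 / 1489)    [1489 ≡ 1 mod 8 ⇒ (2 / 1489)^6 = +1]
  = (1489 / 15)    [QR: 1489 ≡ 1 mod 4, sign kept]
  = (4 / 15)    [1489 ≡ 4 mod 15]
  = (1 / 15)    [15 ≡ 7 mod 8 ⇒ (2 / 15)^2 = +1]
  = 1    [(1 / 15) = 1]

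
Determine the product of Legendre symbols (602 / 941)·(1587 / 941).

-1

By multiplicativity, (602·1587 / 941) = (602 / 941)·(1587 / 941).
First factor (602 / 941):
(602 / 941)
  = -(301 / 941)    [941 ≡ 5 mod 8 ⇒ (2 / 941) = -1]
  = -(941 / 301)    [QR: 301 ≡ 1 mod 4, sign kept]
  = -(38 / 301)    [941 ≡ 38 mod 301]
  = (19 / 301)    [301 ≡ 5 mod 8 ⇒ (2 / 301) = -1]
  = (301 / 19)    [QR: 301 ≡ 1 mod 4, sign kept]
  = (16 / 19)    [301 ≡ 16 mod 19]
  = (1 / 19)    [19 ≡ 3 mod 8 ⇒ (2 / 19)^4 = +1]
  = 1    [(1 / 19) = 1]
Second factor (1587 / 941):
(1587 / 941)
  = (646 / 941)    [1587 ≡ 646 mod 941]
  = -(323 / 941)    [941 ≡ 5 mod 8 ⇒ (2 / 941) = -1]
  = -(941 / 323)    [QR: 941 ≡ 1 mod 4, sign kept]
  = -(295 / 323)    [941 ≡ 295 mod 323]
  = (323 / 295)    [QR: both ≡ 3 mod 4, sign flips]
  = (28 / 295)    [323 ≡ 28 mod 295]
  = (7 / 295)    [295 ≡ 7 mod 8 ⇒ (2 / 295)^2 = +1]
  = -(295 / 7)    [QR: both ≡ 3 mod 4, sign flips]
  = -(1 / 7)    [295 ≡ 1 mod 7]
  = -1    [(1 / 7) = 1]
Product: (1)·(-1) = -1.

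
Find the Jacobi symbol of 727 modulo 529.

1

(727|529)
  = (198|529)    [727 ≡ 198 mod 529]
  = (99|529)    [529 ≡ 1 mod 8 ⇒ (2|529) = +1]
  = (529|99)    [QR: 529 ≡ 1 mod 4, sign kept]
  = (34|99)    [529 ≡ 34 mod 99]
  = -(17|99)    [99 ≡ 3 mod 8 ⇒ (2|99) = -1]
  = -(99|17)    [QR: 17 ≡ 1 mod 4, sign kept]
  = -(14|17)    [99 ≡ 14 mod 17]
  = -(7|17)    [17 ≡ 1 mod 8 ⇒ (2|17) = +1]
  = -(17|7)    [QR: 17 ≡ 1 mod 4, sign kept]
  = -(3|7)    [17 ≡ 3 mod 7]
  = (7|3)    [QR: both ≡ 3 mod 4, sign flips]
  = (1|3)    [7 ≡ 1 mod 3]
  = 1    [(1|3) = 1]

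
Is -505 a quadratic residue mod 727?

Reduce the numerator: -505 ≡ 222 (mod 727), so (-505|727) = (222|727).
Factor out 2: 222 = 2·111. Since 727 ≡ 7 (mod 8), (2|727) = +1. Now have (111|727).
Both 111 ≡ 3 and 727 ≡ 3 (mod 4), so reciprocity gives (111|727) = -(727|111). Reduce: 727 ≡ 61 (mod 111). Now have -(61|111).
61 ≡ 1 (mod 4), so quadratic reciprocity gives (61|111) = (111|61). Reduce: 111 ≡ 50 (mod 61). Now have -(50|61).
Factor out 2: 50 = 2·25. Since 61 ≡ 5 (mod 8), (2|61) = -1. Now have (25|61).
25 ≡ 1 (mod 4), so quadratic reciprocity gives (25|61) = (61|25). Reduce: 61 ≡ 11 (mod 25). Now have (11|25).
25 ≡ 1 (mod 4), so quadratic reciprocity gives (11|25) = (25|11). Reduce: 25 ≡ 3 (mod 11). Now have (3|11).
Both 3 ≡ 3 and 11 ≡ 3 (mod 4), so reciprocity gives (3|11) = -(11|3). Reduce: 11 ≡ 2 (mod 3). Now have -(2|3).
Factor out 2: 2 = 2. Since 3 ≡ 3 (mod 8), (2|3) = -1. Now have (1|3).
(1|3) = 1. Collecting the sign factors: 1.
The Legendre symbol is 1, so x^2 ≡ -505 (mod 727) has solution.

yes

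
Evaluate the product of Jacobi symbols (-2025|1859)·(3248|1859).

-1

By multiplicativity, (-2025·3248|1859) = (-2025|1859)·(3248|1859).
First factor (-2025|1859):
Pull out -1: (-2025|1859) = (-1|1859)·(2025|1859). Since 1859 ≡ 3 (mod 4), (-1|1859) = -1. Now have -(2025|1859).
Reduce the numerator: 2025 ≡ 166 (mod 1859), so (2025|1859) = (166|1859).
Factor out 2: 166 = 2·83. Since 1859 ≡ 3 (mod 8), (2|1859) = -1. Now have (83|1859).
Both 83 ≡ 3 and 1859 ≡ 3 (mod 4), so reciprocity gives (83|1859) = -(1859|83). Reduce: 1859 ≡ 33 (mod 83). Now have -(33|83).
33 ≡ 1 (mod 4), so quadratic reciprocity gives (33|83) = (83|33). Reduce: 83 ≡ 17 (mod 33). Now have -(17|33).
17 ≡ 1 (mod 4), so quadratic reciprocity gives (17|33) = (33|17). Reduce: 33 ≡ 16 (mod 17). Now have -(16|17).
Factor out 2: 16 = 2^4. Since 17 ≡ 1 (mod 8), (2|17) = +1, and (2|17)^4 = +1. Now have -(1|17).
(1|17) = 1. Collecting the sign factors: -1.
Second factor (3248|1859):
Reduce the numerator: 3248 ≡ 1389 (mod 1859), so (3248|1859) = (1389|1859).
1389 ≡ 1 (mod 4), so quadratic reciprocity gives (1389|1859) = (1859|1389). Reduce: 1859 ≡ 470 (mod 1389). Now have (470|1389).
Factor out 2: 470 = 2·235. Since 1389 ≡ 5 (mod 8), (2|1389) = -1. Now have -(235|1389).
1389 ≡ 1 (mod 4), so quadratic reciprocity gives (235|1389) = (1389|235). Reduce: 1389 ≡ 214 (mod 235). Now have -(214|235).
Factor out 2: 214 = 2·107. Since 235 ≡ 3 (mod 8), (2|235) = -1. Now have (107|235).
Both 107 ≡ 3 and 235 ≡ 3 (mod 4), so reciprocity gives (107|235) = -(235|107). Reduce: 235 ≡ 21 (mod 107). Now have -(21|107).
21 ≡ 1 (mod 4), so quadratic reciprocity gives (21|107) = (107|21). Reduce: 107 ≡ 2 (mod 21). Now have -(2|21).
Factor out 2: 2 = 2. Since 21 ≡ 5 (mod 8), (2|21) = -1. Now have (1|21).
(1|21) = 1. Collecting the sign factors: 1.
Product: (-1)·(1) = -1.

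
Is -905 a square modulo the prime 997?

yes

(-905|997)
  = (905|997)    [997 ≡ 1 mod 4 ⇒ (-1|997) = +1]
  = (997|905)    [QR: 905 ≡ 1 mod 4, sign kept]
  = (92|905)    [997 ≡ 92 mod 905]
  = (23|905)    [905 ≡ 1 mod 8 ⇒ (2|905)^2 = +1]
  = (905|23)    [QR: 905 ≡ 1 mod 4, sign kept]
  = (8|23)    [905 ≡ 8 mod 23]
  = (1|23)    [23 ≡ 7 mod 8 ⇒ (2|23)^3 = +1]
  = 1    [(1|23) = 1]
The Legendre symbol is 1, so x^2 ≡ -905 (mod 997) has solution.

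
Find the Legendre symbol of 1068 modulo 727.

1

(1068/727)
  = (341/727)    [1068 ≡ 341 mod 727]
  = (727/341)    [QR: 341 ≡ 1 mod 4, sign kept]
  = (45/341)    [727 ≡ 45 mod 341]
  = (341/45)    [QR: 45 ≡ 1 mod 4, sign kept]
  = (26/45)    [341 ≡ 26 mod 45]
  = -(13/45)    [45 ≡ 5 mod 8 ⇒ (2/45) = -1]
  = -(45/13)    [QR: 13 ≡ 1 mod 4, sign kept]
  = -(6/13)    [45 ≡ 6 mod 13]
  = (3/13)    [13 ≡ 5 mod 8 ⇒ (2/13) = -1]
  = (13/3)    [QR: 13 ≡ 1 mod 4, sign kept]
  = (1/3)    [13 ≡ 1 mod 3]
  = 1    [(1/3) = 1]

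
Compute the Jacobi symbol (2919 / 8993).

8993 ≡ 1 (mod 4), so quadratic reciprocity gives (2919 / 8993) = (8993 / 2919). Reduce: 8993 ≡ 236 (mod 2919). Now have (236 / 2919).
Factor out 2: 236 = 2^2·59. Since 2919 ≡ 7 (mod 8), (2 / 2919) = +1, and (2 / 2919)^2 = +1. Now have (59 / 2919).
Both 59 ≡ 3 and 2919 ≡ 3 (mod 4), so reciprocity gives (59 / 2919) = -(2919 / 59). Reduce: 2919 ≡ 28 (mod 59). Now have -(28 / 59).
Factor out 2: 28 = 2^2·7. Since 59 ≡ 3 (mod 8), (2 / 59) = -1, and (2 / 59)^2 = +1. Now have -(7 / 59).
Both 7 ≡ 3 and 59 ≡ 3 (mod 4), so reciprocity gives (7 / 59) = -(59 / 7). Reduce: 59 ≡ 3 (mod 7). Now have (3 / 7).
Both 3 ≡ 3 and 7 ≡ 3 (mod 4), so reciprocity gives (3 / 7) = -(7 / 3). Reduce: 7 ≡ 1 (mod 3). Now have -(1 / 3).
(1 / 3) = 1. Collecting the sign factors: -1.

-1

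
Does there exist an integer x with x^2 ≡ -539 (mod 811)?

(-539/811)
  = -(539/811)    [811 ≡ 3 mod 4 ⇒ (-1/811) = -1]
  = (811/539)    [QR: both ≡ 3 mod 4, sign flips]
  = (272/539)    [811 ≡ 272 mod 539]
  = (17/539)    [539 ≡ 3 mod 8 ⇒ (2/539)^4 = +1]
  = (539/17)    [QR: 17 ≡ 1 mod 4, sign kept]
  = (12/17)    [539 ≡ 12 mod 17]
  = (3/17)    [17 ≡ 1 mod 8 ⇒ (2/17)^2 = +1]
  = (17/3)    [QR: 17 ≡ 1 mod 4, sign kept]
  = (2/3)    [17 ≡ 2 mod 3]
  = -(1/3)    [3 ≡ 3 mod 8 ⇒ (2/3) = -1]
  = -1    [(1/3) = 1]
(-539/811) = -1, and 811 is prime, so -539 is not a quadratic residue mod 811.

no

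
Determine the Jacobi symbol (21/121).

21 ≡ 1 (mod 4), so quadratic reciprocity gives (21/121) = (121/21). Reduce: 121 ≡ 16 (mod 21). Now have (16/21).
Factor out 2: 16 = 2^4. Since 21 ≡ 5 (mod 8), (2/21) = -1, and (2/21)^4 = +1. Now have (1/21).
(1/21) = 1. Collecting the sign factors: 1.

1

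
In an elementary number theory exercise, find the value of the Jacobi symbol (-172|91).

-1

(-172|91)
  = -(172|91)    [91 ≡ 3 mod 4 ⇒ (-1|91) = -1]
  = -(81|91)    [172 ≡ 81 mod 91]
  = -(91|81)    [QR: 81 ≡ 1 mod 4, sign kept]
  = -(10|81)    [91 ≡ 10 mod 81]
  = -(5|81)    [81 ≡ 1 mod 8 ⇒ (2|81) = +1]
  = -(81|5)    [QR: 5 ≡ 1 mod 4, sign kept]
  = -(1|5)    [81 ≡ 1 mod 5]
  = -1    [(1|5) = 1]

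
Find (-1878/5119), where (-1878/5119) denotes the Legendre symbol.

Pull out -1: (-1878/5119) = (-1/5119)·(1878/5119). Since 5119 ≡ 3 (mod 4), (-1/5119) = -1. Now have -(1878/5119).
Factor out 2: 1878 = 2·939. Since 5119 ≡ 7 (mod 8), (2/5119) = +1. Now have -(939/5119).
Both 939 ≡ 3 and 5119 ≡ 3 (mod 4), so reciprocity gives (939/5119) = -(5119/939). Reduce: 5119 ≡ 424 (mod 939). Now have (424/939).
Factor out 2: 424 = 2^3·53. Since 939 ≡ 3 (mod 8), (2/939) = -1, and (2/939)^3 = -1. Now have -(53/939).
53 ≡ 1 (mod 4), so quadratic reciprocity gives (53/939) = (939/53). Reduce: 939 ≡ 38 (mod 53). Now have -(38/53).
Factor out 2: 38 = 2·19. Since 53 ≡ 5 (mod 8), (2/53) = -1. Now have (19/53).
53 ≡ 1 (mod 4), so quadratic reciprocity gives (19/53) = (53/19). Reduce: 53 ≡ 15 (mod 19). Now have (15/19).
Both 15 ≡ 3 and 19 ≡ 3 (mod 4), so reciprocity gives (15/19) = -(19/15). Reduce: 19 ≡ 4 (mod 15). Now have -(4/15).
Factor out 2: 4 = 2^2. Since 15 ≡ 7 (mod 8), (2/15) = +1, and (2/15)^2 = +1. Now have -(1/15).
(1/15) = 1. Collecting the sign factors: -1.

-1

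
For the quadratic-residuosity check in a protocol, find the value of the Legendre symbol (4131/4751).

1

Both 4131 ≡ 3 and 4751 ≡ 3 (mod 4), so reciprocity gives (4131/4751) = -(4751/4131). Reduce: 4751 ≡ 620 (mod 4131). Now have -(620/4131).
Factor out 2: 620 = 2^2·155. Since 4131 ≡ 3 (mod 8), (2/4131) = -1, and (2/4131)^2 = +1. Now have -(155/4131).
Both 155 ≡ 3 and 4131 ≡ 3 (mod 4), so reciprocity gives (155/4131) = -(4131/155). Reduce: 4131 ≡ 101 (mod 155). Now have (101/155).
101 ≡ 1 (mod 4), so quadratic reciprocity gives (101/155) = (155/101). Reduce: 155 ≡ 54 (mod 101). Now have (54/101).
Factor out 2: 54 = 2·27. Since 101 ≡ 5 (mod 8), (2/101) = -1. Now have -(27/101).
101 ≡ 1 (mod 4), so quadratic reciprocity gives (27/101) = (101/27). Reduce: 101 ≡ 20 (mod 27). Now have -(20/27).
Factor out 2: 20 = 2^2·5. Since 27 ≡ 3 (mod 8), (2/27) = -1, and (2/27)^2 = +1. Now have -(5/27).
5 ≡ 1 (mod 4), so quadratic reciprocity gives (5/27) = (27/5). Reduce: 27 ≡ 2 (mod 5). Now have -(2/5).
Factor out 2: 2 = 2. Since 5 ≡ 5 (mod 8), (2/5) = -1. Now have (1/5).
(1/5) = 1. Collecting the sign factors: 1.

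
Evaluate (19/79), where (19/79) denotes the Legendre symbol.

(19/79)
  = -(79/19)    [QR: both ≡ 3 mod 4, sign flips]
  = -(3/19)    [79 ≡ 3 mod 19]
  = (19/3)    [QR: both ≡ 3 mod 4, sign flips]
  = (1/3)    [19 ≡ 1 mod 3]
  = 1    [(1/3) = 1]

1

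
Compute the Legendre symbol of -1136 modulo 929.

(-1136/929)
  = (1136/929)    [929 ≡ 1 mod 4 ⇒ (-1/929) = +1]
  = (207/929)    [1136 ≡ 207 mod 929]
  = (929/207)    [QR: 929 ≡ 1 mod 4, sign kept]
  = (101/207)    [929 ≡ 101 mod 207]
  = (207/101)    [QR: 101 ≡ 1 mod 4, sign kept]
  = (5/101)    [207 ≡ 5 mod 101]
  = (101/5)    [QR: 5 ≡ 1 mod 4, sign kept]
  = (1/5)    [101 ≡ 1 mod 5]
  = 1    [(1/5) = 1]

1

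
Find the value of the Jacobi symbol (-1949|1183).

Pull out -1: (-1949|1183) = (-1|1183)·(1949|1183). Since 1183 ≡ 3 (mod 4), (-1|1183) = -1. Now have -(1949|1183).
Reduce the numerator: 1949 ≡ 766 (mod 1183), so (1949|1183) = (766|1183).
Factor out 2: 766 = 2·383. Since 1183 ≡ 7 (mod 8), (2|1183) = +1. Now have -(383|1183).
Both 383 ≡ 3 and 1183 ≡ 3 (mod 4), so reciprocity gives (383|1183) = -(1183|383). Reduce: 1183 ≡ 34 (mod 383). Now have (34|383).
Factor out 2: 34 = 2·17. Since 383 ≡ 7 (mod 8), (2|383) = +1. Now have (17|383).
17 ≡ 1 (mod 4), so quadratic reciprocity gives (17|383) = (383|17). Reduce: 383 ≡ 9 (mod 17). Now have (9|17).
9 ≡ 1 (mod 4), so quadratic reciprocity gives (9|17) = (17|9). Reduce: 17 ≡ 8 (mod 9). Now have (8|9).
Factor out 2: 8 = 2^3. Since 9 ≡ 1 (mod 8), (2|9) = +1, and (2|9)^3 = +1. Now have (1|9).
(1|9) = 1. Collecting the sign factors: 1.

1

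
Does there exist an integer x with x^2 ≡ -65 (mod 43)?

Reduce the numerator: -65 ≡ 21 (mod 43), so (-65/43) = (21/43).
21 ≡ 1 (mod 4), so quadratic reciprocity gives (21/43) = (43/21). Reduce: 43 ≡ 1 (mod 21). Now have (1/21).
(1/21) = 1. Collecting the sign factors: 1.
(-65/43) = 1, and 43 is prime, so -65 is a quadratic residue mod 43.

yes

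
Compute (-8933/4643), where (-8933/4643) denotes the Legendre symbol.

-1

Reduce the numerator: -8933 ≡ 353 (mod 4643), so (-8933/4643) = (353/4643).
353 ≡ 1 (mod 4), so quadratic reciprocity gives (353/4643) = (4643/353). Reduce: 4643 ≡ 54 (mod 353). Now have (54/353).
Factor out 2: 54 = 2·27. Since 353 ≡ 1 (mod 8), (2/353) = +1. Now have (27/353).
353 ≡ 1 (mod 4), so quadratic reciprocity gives (27/353) = (353/27). Reduce: 353 ≡ 2 (mod 27). Now have (2/27).
Factor out 2: 2 = 2. Since 27 ≡ 3 (mod 8), (2/27) = -1. Now have -(1/27).
(1/27) = 1. Collecting the sign factors: -1.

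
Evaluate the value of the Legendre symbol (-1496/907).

Reduce the numerator: -1496 ≡ 318 (mod 907), so (-1496/907) = (318/907).
Factor out 2: 318 = 2·159. Since 907 ≡ 3 (mod 8), (2/907) = -1. Now have -(159/907).
Both 159 ≡ 3 and 907 ≡ 3 (mod 4), so reciprocity gives (159/907) = -(907/159). Reduce: 907 ≡ 112 (mod 159). Now have (112/159).
Factor out 2: 112 = 2^4·7. Since 159 ≡ 7 (mod 8), (2/159) = +1, and (2/159)^4 = +1. Now have (7/159).
Both 7 ≡ 3 and 159 ≡ 3 (mod 4), so reciprocity gives (7/159) = -(159/7). Reduce: 159 ≡ 5 (mod 7). Now have -(5/7).
5 ≡ 1 (mod 4), so quadratic reciprocity gives (5/7) = (7/5). Reduce: 7 ≡ 2 (mod 5). Now have -(2/5).
Factor out 2: 2 = 2. Since 5 ≡ 5 (mod 8), (2/5) = -1. Now have (1/5).
(1/5) = 1. Collecting the sign factors: 1.

1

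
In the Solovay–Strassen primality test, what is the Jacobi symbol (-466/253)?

1

Reduce the numerator: -466 ≡ 40 (mod 253), so (-466/253) = (40/253).
Factor out 2: 40 = 2^3·5. Since 253 ≡ 5 (mod 8), (2/253) = -1, and (2/253)^3 = -1. Now have -(5/253).
5 ≡ 1 (mod 4), so quadratic reciprocity gives (5/253) = (253/5). Reduce: 253 ≡ 3 (mod 5). Now have -(3/5).
5 ≡ 1 (mod 4), so quadratic reciprocity gives (3/5) = (5/3). Reduce: 5 ≡ 2 (mod 3). Now have -(2/3).
Factor out 2: 2 = 2. Since 3 ≡ 3 (mod 8), (2/3) = -1. Now have (1/3).
(1/3) = 1. Collecting the sign factors: 1.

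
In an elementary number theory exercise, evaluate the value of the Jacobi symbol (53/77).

53 ≡ 1 (mod 4), so quadratic reciprocity gives (53/77) = (77/53). Reduce: 77 ≡ 24 (mod 53). Now have (24/53).
Factor out 2: 24 = 2^3·3. Since 53 ≡ 5 (mod 8), (2/53) = -1, and (2/53)^3 = -1. Now have -(3/53).
53 ≡ 1 (mod 4), so quadratic reciprocity gives (3/53) = (53/3). Reduce: 53 ≡ 2 (mod 3). Now have -(2/3).
Factor out 2: 2 = 2. Since 3 ≡ 3 (mod 8), (2/3) = -1. Now have (1/3).
(1/3) = 1. Collecting the sign factors: 1.

1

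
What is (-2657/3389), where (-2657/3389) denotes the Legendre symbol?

Pull out -1: (-2657/3389) = (-1/3389)·(2657/3389). Since 3389 ≡ 1 (mod 4), (-1/3389) = +1. Now have (2657/3389).
2657 ≡ 1 (mod 4), so quadratic reciprocity gives (2657/3389) = (3389/2657). Reduce: 3389 ≡ 732 (mod 2657). Now have (732/2657).
Factor out 2: 732 = 2^2·183. Since 2657 ≡ 1 (mod 8), (2/2657) = +1, and (2/2657)^2 = +1. Now have (183/2657).
2657 ≡ 1 (mod 4), so quadratic reciprocity gives (183/2657) = (2657/183). Reduce: 2657 ≡ 95 (mod 183). Now have (95/183).
Both 95 ≡ 3 and 183 ≡ 3 (mod 4), so reciprocity gives (95/183) = -(183/95). Reduce: 183 ≡ 88 (mod 95). Now have -(88/95).
Factor out 2: 88 = 2^3·11. Since 95 ≡ 7 (mod 8), (2/95) = +1, and (2/95)^3 = +1. Now have -(11/95).
Both 11 ≡ 3 and 95 ≡ 3 (mod 4), so reciprocity gives (11/95) = -(95/11). Reduce: 95 ≡ 7 (mod 11). Now have (7/11).
Both 7 ≡ 3 and 11 ≡ 3 (mod 4), so reciprocity gives (7/11) = -(11/7). Reduce: 11 ≡ 4 (mod 7). Now have -(4/7).
Factor out 2: 4 = 2^2. Since 7 ≡ 7 (mod 8), (2/7) = +1, and (2/7)^2 = +1. Now have -(1/7).
(1/7) = 1. Collecting the sign factors: -1.

-1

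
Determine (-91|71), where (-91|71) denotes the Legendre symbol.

-1

(-91|71)
  = (51|71)    [-91 ≡ 51 mod 71]
  = -(71|51)    [QR: both ≡ 3 mod 4, sign flips]
  = -(20|51)    [71 ≡ 20 mod 51]
  = -(5|51)    [51 ≡ 3 mod 8 ⇒ (2|51)^2 = +1]
  = -(51|5)    [QR: 5 ≡ 1 mod 4, sign kept]
  = -(1|5)    [51 ≡ 1 mod 5]
  = -1    [(1|5) = 1]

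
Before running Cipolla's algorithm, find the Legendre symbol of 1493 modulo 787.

Reduce the numerator: 1493 ≡ 706 (mod 787), so (1493 / 787) = (706 / 787).
Factor out 2: 706 = 2·353. Since 787 ≡ 3 (mod 8), (2 / 787) = -1. Now have -(353 / 787).
353 ≡ 1 (mod 4), so quadratic reciprocity gives (353 / 787) = (787 / 353). Reduce: 787 ≡ 81 (mod 353). Now have -(81 / 353).
81 ≡ 1 (mod 4), so quadratic reciprocity gives (81 / 353) = (353 / 81). Reduce: 353 ≡ 29 (mod 81). Now have -(29 / 81).
29 ≡ 1 (mod 4), so quadratic reciprocity gives (29 / 81) = (81 / 29). Reduce: 81 ≡ 23 (mod 29). Now have -(23 / 29).
29 ≡ 1 (mod 4), so quadratic reciprocity gives (23 / 29) = (29 / 23). Reduce: 29 ≡ 6 (mod 23). Now have -(6 / 23).
Factor out 2: 6 = 2·3. Since 23 ≡ 7 (mod 8), (2 / 23) = +1. Now have -(3 / 23).
Both 3 ≡ 3 and 23 ≡ 3 (mod 4), so reciprocity gives (3 / 23) = -(23 / 3). Reduce: 23 ≡ 2 (mod 3). Now have (2 / 3).
Factor out 2: 2 = 2. Since 3 ≡ 3 (mod 8), (2 / 3) = -1. Now have -(1 / 3).
(1 / 3) = 1. Collecting the sign factors: -1.

-1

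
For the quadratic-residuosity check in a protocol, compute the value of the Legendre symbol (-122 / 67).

(-122 / 67)
  = (12 / 67)    [-122 ≡ 12 mod 67]
  = (3 / 67)    [67 ≡ 3 mod 8 ⇒ (2 / 67)^2 = +1]
  = -(67 / 3)    [QR: both ≡ 3 mod 4, sign flips]
  = -(1 / 3)    [67 ≡ 1 mod 3]
  = -1    [(1 / 3) = 1]

-1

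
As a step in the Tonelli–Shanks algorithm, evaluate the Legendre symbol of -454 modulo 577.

-1

Pull out -1: (-454/577) = (-1/577)·(454/577). Since 577 ≡ 1 (mod 4), (-1/577) = +1. Now have (454/577).
Factor out 2: 454 = 2·227. Since 577 ≡ 1 (mod 8), (2/577) = +1. Now have (227/577).
577 ≡ 1 (mod 4), so quadratic reciprocity gives (227/577) = (577/227). Reduce: 577 ≡ 123 (mod 227). Now have (123/227).
Both 123 ≡ 3 and 227 ≡ 3 (mod 4), so reciprocity gives (123/227) = -(227/123). Reduce: 227 ≡ 104 (mod 123). Now have -(104/123).
Factor out 2: 104 = 2^3·13. Since 123 ≡ 3 (mod 8), (2/123) = -1, and (2/123)^3 = -1. Now have (13/123).
13 ≡ 1 (mod 4), so quadratic reciprocity gives (13/123) = (123/13). Reduce: 123 ≡ 6 (mod 13). Now have (6/13).
Factor out 2: 6 = 2·3. Since 13 ≡ 5 (mod 8), (2/13) = -1. Now have -(3/13).
13 ≡ 1 (mod 4), so quadratic reciprocity gives (3/13) = (13/3). Reduce: 13 ≡ 1 (mod 3). Now have -(1/3).
(1/3) = 1. Collecting the sign factors: -1.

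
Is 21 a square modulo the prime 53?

no

21 ≡ 1 (mod 4), so quadratic reciprocity gives (21/53) = (53/21). Reduce: 53 ≡ 11 (mod 21). Now have (11/21).
21 ≡ 1 (mod 4), so quadratic reciprocity gives (11/21) = (21/11). Reduce: 21 ≡ 10 (mod 11). Now have (10/11).
Factor out 2: 10 = 2·5. Since 11 ≡ 3 (mod 8), (2/11) = -1. Now have -(5/11).
5 ≡ 1 (mod 4), so quadratic reciprocity gives (5/11) = (11/5). Reduce: 11 ≡ 1 (mod 5). Now have -(1/5).
(1/5) = 1. Collecting the sign factors: -1.
The Legendre symbol is -1, so x^2 ≡ 21 (mod 53) has no solution.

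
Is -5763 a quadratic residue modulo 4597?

(-5763/4597)
  = (5763/4597)    [4597 ≡ 1 mod 4 ⇒ (-1/4597) = +1]
  = (1166/4597)    [5763 ≡ 1166 mod 4597]
  = -(583/4597)    [4597 ≡ 5 mod 8 ⇒ (2/4597) = -1]
  = -(4597/583)    [QR: 4597 ≡ 1 mod 4, sign kept]
  = -(516/583)    [4597 ≡ 516 mod 583]
  = -(129/583)    [583 ≡ 7 mod 8 ⇒ (2/583)^2 = +1]
  = -(583/129)    [QR: 129 ≡ 1 mod 4, sign kept]
  = -(67/129)    [583 ≡ 67 mod 129]
  = -(129/67)    [QR: 129 ≡ 1 mod 4, sign kept]
  = -(62/67)    [129 ≡ 62 mod 67]
  = (31/67)    [67 ≡ 3 mod 8 ⇒ (2/67) = -1]
  = -(67/31)    [QR: both ≡ 3 mod 4, sign flips]
  = -(5/31)    [67 ≡ 5 mod 31]
  = -(31/5)    [QR: 5 ≡ 1 mod 4, sign kept]
  = -(1/5)    [31 ≡ 1 mod 5]
  = -1    [(1/5) = 1]
The Legendre symbol is -1, so x^2 ≡ -5763 (mod 4597) has no solution.

no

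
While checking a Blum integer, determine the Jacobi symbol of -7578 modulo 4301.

Reduce the numerator: -7578 ≡ 1024 (mod 4301), so (-7578 / 4301) = (1024 / 4301).
Factor out 2: 1024 = 2^10. Since 4301 ≡ 5 (mod 8), (2 / 4301) = -1, and (2 / 4301)^10 = +1. Now have (1 / 4301).
(1 / 4301) = 1. Collecting the sign factors: 1.

1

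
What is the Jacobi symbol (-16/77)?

1

(-16/77)
  = (61/77)    [-16 ≡ 61 mod 77]
  = (77/61)    [QR: 61 ≡ 1 mod 4, sign kept]
  = (16/61)    [77 ≡ 16 mod 61]
  = (1/61)    [61 ≡ 5 mod 8 ⇒ (2/61)^4 = +1]
  = 1    [(1/61) = 1]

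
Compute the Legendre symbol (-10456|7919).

(-10456|7919)
  = -(10456|7919)    [7919 ≡ 3 mod 4 ⇒ (-1|7919) = -1]
  = -(2537|7919)    [10456 ≡ 2537 mod 7919]
  = -(7919|2537)    [QR: 2537 ≡ 1 mod 4, sign kept]
  = -(308|2537)    [7919 ≡ 308 mod 2537]
  = -(77|2537)    [2537 ≡ 1 mod 8 ⇒ (2|2537)^2 = +1]
  = -(2537|77)    [QR: 77 ≡ 1 mod 4, sign kept]
  = -(73|77)    [2537 ≡ 73 mod 77]
  = -(77|73)    [QR: 73 ≡ 1 mod 4, sign kept]
  = -(4|73)    [77 ≡ 4 mod 73]
  = -(1|73)    [73 ≡ 1 mod 8 ⇒ (2|73)^2 = +1]
  = -1    [(1|73) = 1]

-1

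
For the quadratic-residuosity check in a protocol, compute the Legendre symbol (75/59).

Reduce the numerator: 75 ≡ 16 (mod 59), so (75/59) = (16/59).
Factor out 2: 16 = 2^4. Since 59 ≡ 3 (mod 8), (2/59) = -1, and (2/59)^4 = +1. Now have (1/59).
(1/59) = 1. Collecting the sign factors: 1.

1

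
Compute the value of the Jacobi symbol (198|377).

Factor out 2: 198 = 2·99. Since 377 ≡ 1 (mod 8), (2|377) = +1. Now have (99|377).
377 ≡ 1 (mod 4), so quadratic reciprocity gives (99|377) = (377|99). Reduce: 377 ≡ 80 (mod 99). Now have (80|99).
Factor out 2: 80 = 2^4·5. Since 99 ≡ 3 (mod 8), (2|99) = -1, and (2|99)^4 = +1. Now have (5|99).
5 ≡ 1 (mod 4), so quadratic reciprocity gives (5|99) = (99|5). Reduce: 99 ≡ 4 (mod 5). Now have (4|5).
Factor out 2: 4 = 2^2. Since 5 ≡ 5 (mod 8), (2|5) = -1, and (2|5)^2 = +1. Now have (1|5).
(1|5) = 1. Collecting the sign factors: 1.

1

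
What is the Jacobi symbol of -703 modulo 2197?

(-703/2197)
  = (1494/2197)    [-703 ≡ 1494 mod 2197]
  = -(747/2197)    [2197 ≡ 5 mod 8 ⇒ (2/2197) = -1]
  = -(2197/747)    [QR: 2197 ≡ 1 mod 4, sign kept]
  = -(703/747)    [2197 ≡ 703 mod 747]
  = (747/703)    [QR: both ≡ 3 mod 4, sign flips]
  = (44/703)    [747 ≡ 44 mod 703]
  = (11/703)    [703 ≡ 7 mod 8 ⇒ (2/703)^2 = +1]
  = -(703/11)    [QR: both ≡ 3 mod 4, sign flips]
  = -(10/11)    [703 ≡ 10 mod 11]
  = (5/11)    [11 ≡ 3 mod 8 ⇒ (2/11) = -1]
  = (11/5)    [QR: 5 ≡ 1 mod 4, sign kept]
  = (1/5)    [11 ≡ 1 mod 5]
  = 1    [(1/5) = 1]

1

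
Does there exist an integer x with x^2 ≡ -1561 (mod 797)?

(-1561/797)
  = (1561/797)    [797 ≡ 1 mod 4 ⇒ (-1/797) = +1]
  = (764/797)    [1561 ≡ 764 mod 797]
  = (191/797)    [797 ≡ 5 mod 8 ⇒ (2/797)^2 = +1]
  = (797/191)    [QR: 797 ≡ 1 mod 4, sign kept]
  = (33/191)    [797 ≡ 33 mod 191]
  = (191/33)    [QR: 33 ≡ 1 mod 4, sign kept]
  = (26/33)    [191 ≡ 26 mod 33]
  = (13/33)    [33 ≡ 1 mod 8 ⇒ (2/33) = +1]
  = (33/13)    [QR: 13 ≡ 1 mod 4, sign kept]
  = (7/13)    [33 ≡ 7 mod 13]
  = (13/7)    [QR: 13 ≡ 1 mod 4, sign kept]
  = (6/7)    [13 ≡ 6 mod 7]
  = (3/7)    [7 ≡ 7 mod 8 ⇒ (2/7) = +1]
  = -(7/3)    [QR: both ≡ 3 mod 4, sign flips]
  = -(1/3)    [7 ≡ 1 mod 3]
  = -1    [(1/3) = 1]
(-1561/797) = -1, and 797 is prime, so -1561 is not a quadratic residue mod 797.

no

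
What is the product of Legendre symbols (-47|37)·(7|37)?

1

By multiplicativity, (-47·7|37) = (-47|37)·(7|37).
First factor (-47|37):
(-47|37)
  = (27|37)    [-47 ≡ 27 mod 37]
  = (37|27)    [QR: 37 ≡ 1 mod 4, sign kept]
  = (10|27)    [37 ≡ 10 mod 27]
  = -(5|27)    [27 ≡ 3 mod 8 ⇒ (2|27) = -1]
  = -(27|5)    [QR: 5 ≡ 1 mod 4, sign kept]
  = -(2|5)    [27 ≡ 2 mod 5]
  = (1|5)    [5 ≡ 5 mod 8 ⇒ (2|5) = -1]
  = 1    [(1|5) = 1]
Second factor (7|37):
(7|37)
  = (37|7)    [QR: 37 ≡ 1 mod 4, sign kept]
  = (2|7)    [37 ≡ 2 mod 7]
  = (1|7)    [7 ≡ 7 mod 8 ⇒ (2|7) = +1]
  = 1    [(1|7) = 1]
Product: (1)·(1) = 1.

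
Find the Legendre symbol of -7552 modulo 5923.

1

Reduce the numerator: -7552 ≡ 4294 (mod 5923), so (-7552 / 5923) = (4294 / 5923).
Factor out 2: 4294 = 2·2147. Since 5923 ≡ 3 (mod 8), (2 / 5923) = -1. Now have -(2147 / 5923).
Both 2147 ≡ 3 and 5923 ≡ 3 (mod 4), so reciprocity gives (2147 / 5923) = -(5923 / 2147). Reduce: 5923 ≡ 1629 (mod 2147). Now have (1629 / 2147).
1629 ≡ 1 (mod 4), so quadratic reciprocity gives (1629 / 2147) = (2147 / 1629). Reduce: 2147 ≡ 518 (mod 1629). Now have (518 / 1629).
Factor out 2: 518 = 2·259. Since 1629 ≡ 5 (mod 8), (2 / 1629) = -1. Now have -(259 / 1629).
1629 ≡ 1 (mod 4), so quadratic reciprocity gives (259 / 1629) = (1629 / 259). Reduce: 1629 ≡ 75 (mod 259). Now have -(75 / 259).
Both 75 ≡ 3 and 259 ≡ 3 (mod 4), so reciprocity gives (75 / 259) = -(259 / 75). Reduce: 259 ≡ 34 (mod 75). Now have (34 / 75).
Factor out 2: 34 = 2·17. Since 75 ≡ 3 (mod 8), (2 / 75) = -1. Now have -(17 / 75).
17 ≡ 1 (mod 4), so quadratic reciprocity gives (17 / 75) = (75 / 17). Reduce: 75 ≡ 7 (mod 17). Now have -(7 / 17).
17 ≡ 1 (mod 4), so quadratic reciprocity gives (7 / 17) = (17 / 7). Reduce: 17 ≡ 3 (mod 7). Now have -(3 / 7).
Both 3 ≡ 3 and 7 ≡ 3 (mod 4), so reciprocity gives (3 / 7) = -(7 / 3). Reduce: 7 ≡ 1 (mod 3). Now have (1 / 3).
(1 / 3) = 1. Collecting the sign factors: 1.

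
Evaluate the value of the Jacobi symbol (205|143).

-1

(205|143)
  = (62|143)    [205 ≡ 62 mod 143]
  = (31|143)    [143 ≡ 7 mod 8 ⇒ (2|143) = +1]
  = -(143|31)    [QR: both ≡ 3 mod 4, sign flips]
  = -(19|31)    [143 ≡ 19 mod 31]
  = (31|19)    [QR: both ≡ 3 mod 4, sign flips]
  = (12|19)    [31 ≡ 12 mod 19]
  = (3|19)    [19 ≡ 3 mod 8 ⇒ (2|19)^2 = +1]
  = -(19|3)    [QR: both ≡ 3 mod 4, sign flips]
  = -(1|3)    [19 ≡ 1 mod 3]
  = -1    [(1|3) = 1]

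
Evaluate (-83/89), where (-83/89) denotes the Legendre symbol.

(-83/89)
  = (6/89)    [-83 ≡ 6 mod 89]
  = (3/89)    [89 ≡ 1 mod 8 ⇒ (2/89) = +1]
  = (89/3)    [QR: 89 ≡ 1 mod 4, sign kept]
  = (2/3)    [89 ≡ 2 mod 3]
  = -(1/3)    [3 ≡ 3 mod 8 ⇒ (2/3) = -1]
  = -1    [(1/3) = 1]

-1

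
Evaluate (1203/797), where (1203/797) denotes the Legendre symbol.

Reduce the numerator: 1203 ≡ 406 (mod 797), so (1203/797) = (406/797).
Factor out 2: 406 = 2·203. Since 797 ≡ 5 (mod 8), (2/797) = -1. Now have -(203/797).
797 ≡ 1 (mod 4), so quadratic reciprocity gives (203/797) = (797/203). Reduce: 797 ≡ 188 (mod 203). Now have -(188/203).
Factor out 2: 188 = 2^2·47. Since 203 ≡ 3 (mod 8), (2/203) = -1, and (2/203)^2 = +1. Now have -(47/203).
Both 47 ≡ 3 and 203 ≡ 3 (mod 4), so reciprocity gives (47/203) = -(203/47). Reduce: 203 ≡ 15 (mod 47). Now have (15/47).
Both 15 ≡ 3 and 47 ≡ 3 (mod 4), so reciprocity gives (15/47) = -(47/15). Reduce: 47 ≡ 2 (mod 15). Now have -(2/15).
Factor out 2: 2 = 2. Since 15 ≡ 7 (mod 8), (2/15) = +1. Now have -(1/15).
(1/15) = 1. Collecting the sign factors: -1.

-1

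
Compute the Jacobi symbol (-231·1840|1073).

By multiplicativity, (-231·1840|1073) = (-231|1073)·(1840|1073).
First factor (-231|1073):
Reduce the numerator: -231 ≡ 842 (mod 1073), so (-231|1073) = (842|1073).
Factor out 2: 842 = 2·421. Since 1073 ≡ 1 (mod 8), (2|1073) = +1. Now have (421|1073).
421 ≡ 1 (mod 4), so quadratic reciprocity gives (421|1073) = (1073|421). Reduce: 1073 ≡ 231 (mod 421). Now have (231|421).
421 ≡ 1 (mod 4), so quadratic reciprocity gives (231|421) = (421|231). Reduce: 421 ≡ 190 (mod 231). Now have (190|231).
Factor out 2: 190 = 2·95. Since 231 ≡ 7 (mod 8), (2|231) = +1. Now have (95|231).
Both 95 ≡ 3 and 231 ≡ 3 (mod 4), so reciprocity gives (95|231) = -(231|95). Reduce: 231 ≡ 41 (mod 95). Now have -(41|95).
41 ≡ 1 (mod 4), so quadratic reciprocity gives (41|95) = (95|41). Reduce: 95 ≡ 13 (mod 41). Now have -(13|41).
13 ≡ 1 (mod 4), so quadratic reciprocity gives (13|41) = (41|13). Reduce: 41 ≡ 2 (mod 13). Now have -(2|13).
Factor out 2: 2 = 2. Since 13 ≡ 5 (mod 8), (2|13) = -1. Now have (1|13).
(1|13) = 1. Collecting the sign factors: 1.
Second factor (1840|1073):
Reduce the numerator: 1840 ≡ 767 (mod 1073), so (1840|1073) = (767|1073).
1073 ≡ 1 (mod 4), so quadratic reciprocity gives (767|1073) = (1073|767). Reduce: 1073 ≡ 306 (mod 767). Now have (306|767).
Factor out 2: 306 = 2·153. Since 767 ≡ 7 (mod 8), (2|767) = +1. Now have (153|767).
153 ≡ 1 (mod 4), so quadratic reciprocity gives (153|767) = (767|153). Reduce: 767 ≡ 2 (mod 153). Now have (2|153).
Factor out 2: 2 = 2. Since 153 ≡ 1 (mod 8), (2|153) = +1. Now have (1|153).
(1|153) = 1. Collecting the sign factors: 1.
Product: (1)·(1) = 1.

1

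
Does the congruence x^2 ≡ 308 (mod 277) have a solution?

(308|277)
  = (31|277)    [308 ≡ 31 mod 277]
  = (277|31)    [QR: 277 ≡ 1 mod 4, sign kept]
  = (29|31)    [277 ≡ 29 mod 31]
  = (31|29)    [QR: 29 ≡ 1 mod 4, sign kept]
  = (2|29)    [31 ≡ 2 mod 29]
  = -(1|29)    [29 ≡ 5 mod 8 ⇒ (2|29) = -1]
  = -1    [(1|29) = 1]
The Legendre symbol is -1, so x^2 ≡ 308 (mod 277) has no solution.

no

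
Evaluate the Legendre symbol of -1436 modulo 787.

Reduce the numerator: -1436 ≡ 138 (mod 787), so (-1436/787) = (138/787).
Factor out 2: 138 = 2·69. Since 787 ≡ 3 (mod 8), (2/787) = -1. Now have -(69/787).
69 ≡ 1 (mod 4), so quadratic reciprocity gives (69/787) = (787/69). Reduce: 787 ≡ 28 (mod 69). Now have -(28/69).
Factor out 2: 28 = 2^2·7. Since 69 ≡ 5 (mod 8), (2/69) = -1, and (2/69)^2 = +1. Now have -(7/69).
69 ≡ 1 (mod 4), so quadratic reciprocity gives (7/69) = (69/7). Reduce: 69 ≡ 6 (mod 7). Now have -(6/7).
Factor out 2: 6 = 2·3. Since 7 ≡ 7 (mod 8), (2/7) = +1. Now have -(3/7).
Both 3 ≡ 3 and 7 ≡ 3 (mod 4), so reciprocity gives (3/7) = -(7/3). Reduce: 7 ≡ 1 (mod 3). Now have (1/3).
(1/3) = 1. Collecting the sign factors: 1.

1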